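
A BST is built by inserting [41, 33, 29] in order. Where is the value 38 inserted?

Starting tree (level order): [41, 33, None, 29]
Insertion path: 41 -> 33
Result: insert 38 as right child of 33
Final tree (level order): [41, 33, None, 29, 38]


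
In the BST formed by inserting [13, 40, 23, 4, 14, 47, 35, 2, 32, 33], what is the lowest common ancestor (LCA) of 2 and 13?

Tree insertion order: [13, 40, 23, 4, 14, 47, 35, 2, 32, 33]
Tree (level-order array): [13, 4, 40, 2, None, 23, 47, None, None, 14, 35, None, None, None, None, 32, None, None, 33]
In a BST, the LCA of p=2, q=13 is the first node v on the
root-to-leaf path with p <= v <= q (go left if both < v, right if both > v).
Walk from root:
  at 13: 2 <= 13 <= 13, this is the LCA
LCA = 13


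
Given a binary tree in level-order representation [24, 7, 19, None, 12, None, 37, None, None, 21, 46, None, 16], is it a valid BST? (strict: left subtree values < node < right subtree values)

Level-order array: [24, 7, 19, None, 12, None, 37, None, None, 21, 46, None, 16]
Validate using subtree bounds (lo, hi): at each node, require lo < value < hi,
then recurse left with hi=value and right with lo=value.
Preorder trace (stopping at first violation):
  at node 24 with bounds (-inf, +inf): OK
  at node 7 with bounds (-inf, 24): OK
  at node 12 with bounds (7, 24): OK
  at node 19 with bounds (24, +inf): VIOLATION
Node 19 violates its bound: not (24 < 19 < +inf).
Result: Not a valid BST


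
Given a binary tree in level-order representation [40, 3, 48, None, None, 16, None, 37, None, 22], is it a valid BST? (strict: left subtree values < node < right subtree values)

Level-order array: [40, 3, 48, None, None, 16, None, 37, None, 22]
Validate using subtree bounds (lo, hi): at each node, require lo < value < hi,
then recurse left with hi=value and right with lo=value.
Preorder trace (stopping at first violation):
  at node 40 with bounds (-inf, +inf): OK
  at node 3 with bounds (-inf, 40): OK
  at node 48 with bounds (40, +inf): OK
  at node 16 with bounds (40, 48): VIOLATION
Node 16 violates its bound: not (40 < 16 < 48).
Result: Not a valid BST


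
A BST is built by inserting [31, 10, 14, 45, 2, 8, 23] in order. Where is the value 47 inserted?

Starting tree (level order): [31, 10, 45, 2, 14, None, None, None, 8, None, 23]
Insertion path: 31 -> 45
Result: insert 47 as right child of 45
Final tree (level order): [31, 10, 45, 2, 14, None, 47, None, 8, None, 23]


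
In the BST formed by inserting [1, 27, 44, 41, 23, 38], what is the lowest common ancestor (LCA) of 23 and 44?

Tree insertion order: [1, 27, 44, 41, 23, 38]
Tree (level-order array): [1, None, 27, 23, 44, None, None, 41, None, 38]
In a BST, the LCA of p=23, q=44 is the first node v on the
root-to-leaf path with p <= v <= q (go left if both < v, right if both > v).
Walk from root:
  at 1: both 23 and 44 > 1, go right
  at 27: 23 <= 27 <= 44, this is the LCA
LCA = 27


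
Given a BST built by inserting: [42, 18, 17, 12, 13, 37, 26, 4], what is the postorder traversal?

Tree insertion order: [42, 18, 17, 12, 13, 37, 26, 4]
Tree (level-order array): [42, 18, None, 17, 37, 12, None, 26, None, 4, 13]
Postorder traversal: [4, 13, 12, 17, 26, 37, 18, 42]


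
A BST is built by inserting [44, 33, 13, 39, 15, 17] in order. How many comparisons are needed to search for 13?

Search path for 13: 44 -> 33 -> 13
Found: True
Comparisons: 3


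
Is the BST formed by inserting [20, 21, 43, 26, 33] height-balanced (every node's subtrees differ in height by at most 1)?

Tree (level-order array): [20, None, 21, None, 43, 26, None, None, 33]
Definition: a tree is height-balanced if, at every node, |h(left) - h(right)| <= 1 (empty subtree has height -1).
Bottom-up per-node check:
  node 33: h_left=-1, h_right=-1, diff=0 [OK], height=0
  node 26: h_left=-1, h_right=0, diff=1 [OK], height=1
  node 43: h_left=1, h_right=-1, diff=2 [FAIL (|1--1|=2 > 1)], height=2
  node 21: h_left=-1, h_right=2, diff=3 [FAIL (|-1-2|=3 > 1)], height=3
  node 20: h_left=-1, h_right=3, diff=4 [FAIL (|-1-3|=4 > 1)], height=4
Node 43 violates the condition: |1 - -1| = 2 > 1.
Result: Not balanced


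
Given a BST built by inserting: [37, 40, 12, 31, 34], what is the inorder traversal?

Tree insertion order: [37, 40, 12, 31, 34]
Tree (level-order array): [37, 12, 40, None, 31, None, None, None, 34]
Inorder traversal: [12, 31, 34, 37, 40]


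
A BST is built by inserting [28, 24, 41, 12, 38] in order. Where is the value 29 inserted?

Starting tree (level order): [28, 24, 41, 12, None, 38]
Insertion path: 28 -> 41 -> 38
Result: insert 29 as left child of 38
Final tree (level order): [28, 24, 41, 12, None, 38, None, None, None, 29]


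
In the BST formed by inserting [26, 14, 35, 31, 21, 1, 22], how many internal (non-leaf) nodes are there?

Tree built from: [26, 14, 35, 31, 21, 1, 22]
Tree (level-order array): [26, 14, 35, 1, 21, 31, None, None, None, None, 22]
Rule: An internal node has at least one child.
Per-node child counts:
  node 26: 2 child(ren)
  node 14: 2 child(ren)
  node 1: 0 child(ren)
  node 21: 1 child(ren)
  node 22: 0 child(ren)
  node 35: 1 child(ren)
  node 31: 0 child(ren)
Matching nodes: [26, 14, 21, 35]
Count of internal (non-leaf) nodes: 4


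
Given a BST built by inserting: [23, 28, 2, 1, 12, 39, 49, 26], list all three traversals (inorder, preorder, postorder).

Tree insertion order: [23, 28, 2, 1, 12, 39, 49, 26]
Tree (level-order array): [23, 2, 28, 1, 12, 26, 39, None, None, None, None, None, None, None, 49]
Inorder (L, root, R): [1, 2, 12, 23, 26, 28, 39, 49]
Preorder (root, L, R): [23, 2, 1, 12, 28, 26, 39, 49]
Postorder (L, R, root): [1, 12, 2, 26, 49, 39, 28, 23]


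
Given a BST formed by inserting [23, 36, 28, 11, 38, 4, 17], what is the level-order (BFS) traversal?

Tree insertion order: [23, 36, 28, 11, 38, 4, 17]
Tree (level-order array): [23, 11, 36, 4, 17, 28, 38]
BFS from the root, enqueuing left then right child of each popped node:
  queue [23] -> pop 23, enqueue [11, 36], visited so far: [23]
  queue [11, 36] -> pop 11, enqueue [4, 17], visited so far: [23, 11]
  queue [36, 4, 17] -> pop 36, enqueue [28, 38], visited so far: [23, 11, 36]
  queue [4, 17, 28, 38] -> pop 4, enqueue [none], visited so far: [23, 11, 36, 4]
  queue [17, 28, 38] -> pop 17, enqueue [none], visited so far: [23, 11, 36, 4, 17]
  queue [28, 38] -> pop 28, enqueue [none], visited so far: [23, 11, 36, 4, 17, 28]
  queue [38] -> pop 38, enqueue [none], visited so far: [23, 11, 36, 4, 17, 28, 38]
Result: [23, 11, 36, 4, 17, 28, 38]


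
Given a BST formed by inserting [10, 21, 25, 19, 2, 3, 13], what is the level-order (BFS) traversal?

Tree insertion order: [10, 21, 25, 19, 2, 3, 13]
Tree (level-order array): [10, 2, 21, None, 3, 19, 25, None, None, 13]
BFS from the root, enqueuing left then right child of each popped node:
  queue [10] -> pop 10, enqueue [2, 21], visited so far: [10]
  queue [2, 21] -> pop 2, enqueue [3], visited so far: [10, 2]
  queue [21, 3] -> pop 21, enqueue [19, 25], visited so far: [10, 2, 21]
  queue [3, 19, 25] -> pop 3, enqueue [none], visited so far: [10, 2, 21, 3]
  queue [19, 25] -> pop 19, enqueue [13], visited so far: [10, 2, 21, 3, 19]
  queue [25, 13] -> pop 25, enqueue [none], visited so far: [10, 2, 21, 3, 19, 25]
  queue [13] -> pop 13, enqueue [none], visited so far: [10, 2, 21, 3, 19, 25, 13]
Result: [10, 2, 21, 3, 19, 25, 13]


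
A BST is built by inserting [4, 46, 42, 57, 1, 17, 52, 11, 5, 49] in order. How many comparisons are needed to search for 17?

Search path for 17: 4 -> 46 -> 42 -> 17
Found: True
Comparisons: 4


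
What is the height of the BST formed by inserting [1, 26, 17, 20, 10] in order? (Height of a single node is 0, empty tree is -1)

Insertion order: [1, 26, 17, 20, 10]
Tree (level-order array): [1, None, 26, 17, None, 10, 20]
Compute height bottom-up (empty subtree = -1):
  height(10) = 1 + max(-1, -1) = 0
  height(20) = 1 + max(-1, -1) = 0
  height(17) = 1 + max(0, 0) = 1
  height(26) = 1 + max(1, -1) = 2
  height(1) = 1 + max(-1, 2) = 3
Height = 3


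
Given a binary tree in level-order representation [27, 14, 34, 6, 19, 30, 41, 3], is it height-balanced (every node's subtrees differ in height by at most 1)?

Tree (level-order array): [27, 14, 34, 6, 19, 30, 41, 3]
Definition: a tree is height-balanced if, at every node, |h(left) - h(right)| <= 1 (empty subtree has height -1).
Bottom-up per-node check:
  node 3: h_left=-1, h_right=-1, diff=0 [OK], height=0
  node 6: h_left=0, h_right=-1, diff=1 [OK], height=1
  node 19: h_left=-1, h_right=-1, diff=0 [OK], height=0
  node 14: h_left=1, h_right=0, diff=1 [OK], height=2
  node 30: h_left=-1, h_right=-1, diff=0 [OK], height=0
  node 41: h_left=-1, h_right=-1, diff=0 [OK], height=0
  node 34: h_left=0, h_right=0, diff=0 [OK], height=1
  node 27: h_left=2, h_right=1, diff=1 [OK], height=3
All nodes satisfy the balance condition.
Result: Balanced


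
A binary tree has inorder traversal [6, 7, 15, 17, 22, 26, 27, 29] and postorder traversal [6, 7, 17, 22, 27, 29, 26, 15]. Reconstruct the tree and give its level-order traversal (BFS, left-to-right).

Inorder:   [6, 7, 15, 17, 22, 26, 27, 29]
Postorder: [6, 7, 17, 22, 27, 29, 26, 15]
Algorithm: postorder visits root last, so walk postorder right-to-left;
each value is the root of the current inorder slice — split it at that
value, recurse on the right subtree first, then the left.
Recursive splits:
  root=15; inorder splits into left=[6, 7], right=[17, 22, 26, 27, 29]
  root=26; inorder splits into left=[17, 22], right=[27, 29]
  root=29; inorder splits into left=[27], right=[]
  root=27; inorder splits into left=[], right=[]
  root=22; inorder splits into left=[17], right=[]
  root=17; inorder splits into left=[], right=[]
  root=7; inorder splits into left=[6], right=[]
  root=6; inorder splits into left=[], right=[]
Reconstructed level-order: [15, 7, 26, 6, 22, 29, 17, 27]


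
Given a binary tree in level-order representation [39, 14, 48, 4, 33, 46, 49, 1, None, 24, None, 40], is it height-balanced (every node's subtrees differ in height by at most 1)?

Tree (level-order array): [39, 14, 48, 4, 33, 46, 49, 1, None, 24, None, 40]
Definition: a tree is height-balanced if, at every node, |h(left) - h(right)| <= 1 (empty subtree has height -1).
Bottom-up per-node check:
  node 1: h_left=-1, h_right=-1, diff=0 [OK], height=0
  node 4: h_left=0, h_right=-1, diff=1 [OK], height=1
  node 24: h_left=-1, h_right=-1, diff=0 [OK], height=0
  node 33: h_left=0, h_right=-1, diff=1 [OK], height=1
  node 14: h_left=1, h_right=1, diff=0 [OK], height=2
  node 40: h_left=-1, h_right=-1, diff=0 [OK], height=0
  node 46: h_left=0, h_right=-1, diff=1 [OK], height=1
  node 49: h_left=-1, h_right=-1, diff=0 [OK], height=0
  node 48: h_left=1, h_right=0, diff=1 [OK], height=2
  node 39: h_left=2, h_right=2, diff=0 [OK], height=3
All nodes satisfy the balance condition.
Result: Balanced


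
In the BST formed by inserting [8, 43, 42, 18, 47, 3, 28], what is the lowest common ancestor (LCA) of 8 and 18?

Tree insertion order: [8, 43, 42, 18, 47, 3, 28]
Tree (level-order array): [8, 3, 43, None, None, 42, 47, 18, None, None, None, None, 28]
In a BST, the LCA of p=8, q=18 is the first node v on the
root-to-leaf path with p <= v <= q (go left if both < v, right if both > v).
Walk from root:
  at 8: 8 <= 8 <= 18, this is the LCA
LCA = 8


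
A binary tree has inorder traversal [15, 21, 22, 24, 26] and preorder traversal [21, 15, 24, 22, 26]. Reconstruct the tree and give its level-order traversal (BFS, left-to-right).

Inorder:  [15, 21, 22, 24, 26]
Preorder: [21, 15, 24, 22, 26]
Algorithm: preorder visits root first, so consume preorder in order;
for each root, split the current inorder slice at that value into
left-subtree inorder and right-subtree inorder, then recurse.
Recursive splits:
  root=21; inorder splits into left=[15], right=[22, 24, 26]
  root=15; inorder splits into left=[], right=[]
  root=24; inorder splits into left=[22], right=[26]
  root=22; inorder splits into left=[], right=[]
  root=26; inorder splits into left=[], right=[]
Reconstructed level-order: [21, 15, 24, 22, 26]


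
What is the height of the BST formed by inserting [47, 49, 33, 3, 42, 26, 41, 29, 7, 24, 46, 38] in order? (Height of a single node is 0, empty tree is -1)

Insertion order: [47, 49, 33, 3, 42, 26, 41, 29, 7, 24, 46, 38]
Tree (level-order array): [47, 33, 49, 3, 42, None, None, None, 26, 41, 46, 7, 29, 38, None, None, None, None, 24]
Compute height bottom-up (empty subtree = -1):
  height(24) = 1 + max(-1, -1) = 0
  height(7) = 1 + max(-1, 0) = 1
  height(29) = 1 + max(-1, -1) = 0
  height(26) = 1 + max(1, 0) = 2
  height(3) = 1 + max(-1, 2) = 3
  height(38) = 1 + max(-1, -1) = 0
  height(41) = 1 + max(0, -1) = 1
  height(46) = 1 + max(-1, -1) = 0
  height(42) = 1 + max(1, 0) = 2
  height(33) = 1 + max(3, 2) = 4
  height(49) = 1 + max(-1, -1) = 0
  height(47) = 1 + max(4, 0) = 5
Height = 5


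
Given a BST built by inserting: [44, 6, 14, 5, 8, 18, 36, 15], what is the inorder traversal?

Tree insertion order: [44, 6, 14, 5, 8, 18, 36, 15]
Tree (level-order array): [44, 6, None, 5, 14, None, None, 8, 18, None, None, 15, 36]
Inorder traversal: [5, 6, 8, 14, 15, 18, 36, 44]


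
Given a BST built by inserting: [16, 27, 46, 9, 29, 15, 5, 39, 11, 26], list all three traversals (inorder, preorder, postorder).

Tree insertion order: [16, 27, 46, 9, 29, 15, 5, 39, 11, 26]
Tree (level-order array): [16, 9, 27, 5, 15, 26, 46, None, None, 11, None, None, None, 29, None, None, None, None, 39]
Inorder (L, root, R): [5, 9, 11, 15, 16, 26, 27, 29, 39, 46]
Preorder (root, L, R): [16, 9, 5, 15, 11, 27, 26, 46, 29, 39]
Postorder (L, R, root): [5, 11, 15, 9, 26, 39, 29, 46, 27, 16]


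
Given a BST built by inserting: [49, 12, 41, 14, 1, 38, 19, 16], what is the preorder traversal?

Tree insertion order: [49, 12, 41, 14, 1, 38, 19, 16]
Tree (level-order array): [49, 12, None, 1, 41, None, None, 14, None, None, 38, 19, None, 16]
Preorder traversal: [49, 12, 1, 41, 14, 38, 19, 16]


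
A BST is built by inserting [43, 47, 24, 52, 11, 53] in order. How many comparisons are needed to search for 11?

Search path for 11: 43 -> 24 -> 11
Found: True
Comparisons: 3


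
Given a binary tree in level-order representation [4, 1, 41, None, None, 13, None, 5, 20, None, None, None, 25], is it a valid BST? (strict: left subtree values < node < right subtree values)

Level-order array: [4, 1, 41, None, None, 13, None, 5, 20, None, None, None, 25]
Validate using subtree bounds (lo, hi): at each node, require lo < value < hi,
then recurse left with hi=value and right with lo=value.
Preorder trace (stopping at first violation):
  at node 4 with bounds (-inf, +inf): OK
  at node 1 with bounds (-inf, 4): OK
  at node 41 with bounds (4, +inf): OK
  at node 13 with bounds (4, 41): OK
  at node 5 with bounds (4, 13): OK
  at node 20 with bounds (13, 41): OK
  at node 25 with bounds (20, 41): OK
No violation found at any node.
Result: Valid BST


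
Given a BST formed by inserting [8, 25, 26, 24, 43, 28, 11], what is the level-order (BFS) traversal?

Tree insertion order: [8, 25, 26, 24, 43, 28, 11]
Tree (level-order array): [8, None, 25, 24, 26, 11, None, None, 43, None, None, 28]
BFS from the root, enqueuing left then right child of each popped node:
  queue [8] -> pop 8, enqueue [25], visited so far: [8]
  queue [25] -> pop 25, enqueue [24, 26], visited so far: [8, 25]
  queue [24, 26] -> pop 24, enqueue [11], visited so far: [8, 25, 24]
  queue [26, 11] -> pop 26, enqueue [43], visited so far: [8, 25, 24, 26]
  queue [11, 43] -> pop 11, enqueue [none], visited so far: [8, 25, 24, 26, 11]
  queue [43] -> pop 43, enqueue [28], visited so far: [8, 25, 24, 26, 11, 43]
  queue [28] -> pop 28, enqueue [none], visited so far: [8, 25, 24, 26, 11, 43, 28]
Result: [8, 25, 24, 26, 11, 43, 28]


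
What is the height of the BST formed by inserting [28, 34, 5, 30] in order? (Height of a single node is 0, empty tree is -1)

Insertion order: [28, 34, 5, 30]
Tree (level-order array): [28, 5, 34, None, None, 30]
Compute height bottom-up (empty subtree = -1):
  height(5) = 1 + max(-1, -1) = 0
  height(30) = 1 + max(-1, -1) = 0
  height(34) = 1 + max(0, -1) = 1
  height(28) = 1 + max(0, 1) = 2
Height = 2


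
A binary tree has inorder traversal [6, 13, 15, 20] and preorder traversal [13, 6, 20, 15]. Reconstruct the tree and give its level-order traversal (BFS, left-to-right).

Inorder:  [6, 13, 15, 20]
Preorder: [13, 6, 20, 15]
Algorithm: preorder visits root first, so consume preorder in order;
for each root, split the current inorder slice at that value into
left-subtree inorder and right-subtree inorder, then recurse.
Recursive splits:
  root=13; inorder splits into left=[6], right=[15, 20]
  root=6; inorder splits into left=[], right=[]
  root=20; inorder splits into left=[15], right=[]
  root=15; inorder splits into left=[], right=[]
Reconstructed level-order: [13, 6, 20, 15]


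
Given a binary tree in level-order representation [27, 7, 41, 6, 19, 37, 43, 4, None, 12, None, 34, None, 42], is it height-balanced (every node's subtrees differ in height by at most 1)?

Tree (level-order array): [27, 7, 41, 6, 19, 37, 43, 4, None, 12, None, 34, None, 42]
Definition: a tree is height-balanced if, at every node, |h(left) - h(right)| <= 1 (empty subtree has height -1).
Bottom-up per-node check:
  node 4: h_left=-1, h_right=-1, diff=0 [OK], height=0
  node 6: h_left=0, h_right=-1, diff=1 [OK], height=1
  node 12: h_left=-1, h_right=-1, diff=0 [OK], height=0
  node 19: h_left=0, h_right=-1, diff=1 [OK], height=1
  node 7: h_left=1, h_right=1, diff=0 [OK], height=2
  node 34: h_left=-1, h_right=-1, diff=0 [OK], height=0
  node 37: h_left=0, h_right=-1, diff=1 [OK], height=1
  node 42: h_left=-1, h_right=-1, diff=0 [OK], height=0
  node 43: h_left=0, h_right=-1, diff=1 [OK], height=1
  node 41: h_left=1, h_right=1, diff=0 [OK], height=2
  node 27: h_left=2, h_right=2, diff=0 [OK], height=3
All nodes satisfy the balance condition.
Result: Balanced


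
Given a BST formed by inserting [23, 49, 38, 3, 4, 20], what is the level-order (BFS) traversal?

Tree insertion order: [23, 49, 38, 3, 4, 20]
Tree (level-order array): [23, 3, 49, None, 4, 38, None, None, 20]
BFS from the root, enqueuing left then right child of each popped node:
  queue [23] -> pop 23, enqueue [3, 49], visited so far: [23]
  queue [3, 49] -> pop 3, enqueue [4], visited so far: [23, 3]
  queue [49, 4] -> pop 49, enqueue [38], visited so far: [23, 3, 49]
  queue [4, 38] -> pop 4, enqueue [20], visited so far: [23, 3, 49, 4]
  queue [38, 20] -> pop 38, enqueue [none], visited so far: [23, 3, 49, 4, 38]
  queue [20] -> pop 20, enqueue [none], visited so far: [23, 3, 49, 4, 38, 20]
Result: [23, 3, 49, 4, 38, 20]


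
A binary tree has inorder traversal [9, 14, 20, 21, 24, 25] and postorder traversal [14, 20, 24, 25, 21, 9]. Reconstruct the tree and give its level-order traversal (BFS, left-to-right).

Inorder:   [9, 14, 20, 21, 24, 25]
Postorder: [14, 20, 24, 25, 21, 9]
Algorithm: postorder visits root last, so walk postorder right-to-left;
each value is the root of the current inorder slice — split it at that
value, recurse on the right subtree first, then the left.
Recursive splits:
  root=9; inorder splits into left=[], right=[14, 20, 21, 24, 25]
  root=21; inorder splits into left=[14, 20], right=[24, 25]
  root=25; inorder splits into left=[24], right=[]
  root=24; inorder splits into left=[], right=[]
  root=20; inorder splits into left=[14], right=[]
  root=14; inorder splits into left=[], right=[]
Reconstructed level-order: [9, 21, 20, 25, 14, 24]


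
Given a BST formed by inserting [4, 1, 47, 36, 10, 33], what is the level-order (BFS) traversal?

Tree insertion order: [4, 1, 47, 36, 10, 33]
Tree (level-order array): [4, 1, 47, None, None, 36, None, 10, None, None, 33]
BFS from the root, enqueuing left then right child of each popped node:
  queue [4] -> pop 4, enqueue [1, 47], visited so far: [4]
  queue [1, 47] -> pop 1, enqueue [none], visited so far: [4, 1]
  queue [47] -> pop 47, enqueue [36], visited so far: [4, 1, 47]
  queue [36] -> pop 36, enqueue [10], visited so far: [4, 1, 47, 36]
  queue [10] -> pop 10, enqueue [33], visited so far: [4, 1, 47, 36, 10]
  queue [33] -> pop 33, enqueue [none], visited so far: [4, 1, 47, 36, 10, 33]
Result: [4, 1, 47, 36, 10, 33]


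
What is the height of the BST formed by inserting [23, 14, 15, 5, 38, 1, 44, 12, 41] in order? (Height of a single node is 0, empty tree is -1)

Insertion order: [23, 14, 15, 5, 38, 1, 44, 12, 41]
Tree (level-order array): [23, 14, 38, 5, 15, None, 44, 1, 12, None, None, 41]
Compute height bottom-up (empty subtree = -1):
  height(1) = 1 + max(-1, -1) = 0
  height(12) = 1 + max(-1, -1) = 0
  height(5) = 1 + max(0, 0) = 1
  height(15) = 1 + max(-1, -1) = 0
  height(14) = 1 + max(1, 0) = 2
  height(41) = 1 + max(-1, -1) = 0
  height(44) = 1 + max(0, -1) = 1
  height(38) = 1 + max(-1, 1) = 2
  height(23) = 1 + max(2, 2) = 3
Height = 3


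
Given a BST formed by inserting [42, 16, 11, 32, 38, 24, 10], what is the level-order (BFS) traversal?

Tree insertion order: [42, 16, 11, 32, 38, 24, 10]
Tree (level-order array): [42, 16, None, 11, 32, 10, None, 24, 38]
BFS from the root, enqueuing left then right child of each popped node:
  queue [42] -> pop 42, enqueue [16], visited so far: [42]
  queue [16] -> pop 16, enqueue [11, 32], visited so far: [42, 16]
  queue [11, 32] -> pop 11, enqueue [10], visited so far: [42, 16, 11]
  queue [32, 10] -> pop 32, enqueue [24, 38], visited so far: [42, 16, 11, 32]
  queue [10, 24, 38] -> pop 10, enqueue [none], visited so far: [42, 16, 11, 32, 10]
  queue [24, 38] -> pop 24, enqueue [none], visited so far: [42, 16, 11, 32, 10, 24]
  queue [38] -> pop 38, enqueue [none], visited so far: [42, 16, 11, 32, 10, 24, 38]
Result: [42, 16, 11, 32, 10, 24, 38]


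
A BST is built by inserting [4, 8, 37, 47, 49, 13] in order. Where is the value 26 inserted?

Starting tree (level order): [4, None, 8, None, 37, 13, 47, None, None, None, 49]
Insertion path: 4 -> 8 -> 37 -> 13
Result: insert 26 as right child of 13
Final tree (level order): [4, None, 8, None, 37, 13, 47, None, 26, None, 49]


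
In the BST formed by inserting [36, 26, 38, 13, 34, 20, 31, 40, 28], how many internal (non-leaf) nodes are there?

Tree built from: [36, 26, 38, 13, 34, 20, 31, 40, 28]
Tree (level-order array): [36, 26, 38, 13, 34, None, 40, None, 20, 31, None, None, None, None, None, 28]
Rule: An internal node has at least one child.
Per-node child counts:
  node 36: 2 child(ren)
  node 26: 2 child(ren)
  node 13: 1 child(ren)
  node 20: 0 child(ren)
  node 34: 1 child(ren)
  node 31: 1 child(ren)
  node 28: 0 child(ren)
  node 38: 1 child(ren)
  node 40: 0 child(ren)
Matching nodes: [36, 26, 13, 34, 31, 38]
Count of internal (non-leaf) nodes: 6


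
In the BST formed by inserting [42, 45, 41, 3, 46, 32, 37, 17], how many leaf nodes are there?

Tree built from: [42, 45, 41, 3, 46, 32, 37, 17]
Tree (level-order array): [42, 41, 45, 3, None, None, 46, None, 32, None, None, 17, 37]
Rule: A leaf has 0 children.
Per-node child counts:
  node 42: 2 child(ren)
  node 41: 1 child(ren)
  node 3: 1 child(ren)
  node 32: 2 child(ren)
  node 17: 0 child(ren)
  node 37: 0 child(ren)
  node 45: 1 child(ren)
  node 46: 0 child(ren)
Matching nodes: [17, 37, 46]
Count of leaf nodes: 3


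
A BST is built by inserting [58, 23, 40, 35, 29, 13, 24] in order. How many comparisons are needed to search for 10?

Search path for 10: 58 -> 23 -> 13
Found: False
Comparisons: 3


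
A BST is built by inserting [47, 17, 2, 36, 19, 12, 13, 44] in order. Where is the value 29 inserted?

Starting tree (level order): [47, 17, None, 2, 36, None, 12, 19, 44, None, 13]
Insertion path: 47 -> 17 -> 36 -> 19
Result: insert 29 as right child of 19
Final tree (level order): [47, 17, None, 2, 36, None, 12, 19, 44, None, 13, None, 29]


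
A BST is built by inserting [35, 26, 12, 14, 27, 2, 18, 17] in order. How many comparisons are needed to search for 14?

Search path for 14: 35 -> 26 -> 12 -> 14
Found: True
Comparisons: 4


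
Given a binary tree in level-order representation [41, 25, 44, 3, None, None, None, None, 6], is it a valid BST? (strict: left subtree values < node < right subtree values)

Level-order array: [41, 25, 44, 3, None, None, None, None, 6]
Validate using subtree bounds (lo, hi): at each node, require lo < value < hi,
then recurse left with hi=value and right with lo=value.
Preorder trace (stopping at first violation):
  at node 41 with bounds (-inf, +inf): OK
  at node 25 with bounds (-inf, 41): OK
  at node 3 with bounds (-inf, 25): OK
  at node 6 with bounds (3, 25): OK
  at node 44 with bounds (41, +inf): OK
No violation found at any node.
Result: Valid BST


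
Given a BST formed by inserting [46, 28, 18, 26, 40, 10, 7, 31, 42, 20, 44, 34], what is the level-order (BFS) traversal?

Tree insertion order: [46, 28, 18, 26, 40, 10, 7, 31, 42, 20, 44, 34]
Tree (level-order array): [46, 28, None, 18, 40, 10, 26, 31, 42, 7, None, 20, None, None, 34, None, 44]
BFS from the root, enqueuing left then right child of each popped node:
  queue [46] -> pop 46, enqueue [28], visited so far: [46]
  queue [28] -> pop 28, enqueue [18, 40], visited so far: [46, 28]
  queue [18, 40] -> pop 18, enqueue [10, 26], visited so far: [46, 28, 18]
  queue [40, 10, 26] -> pop 40, enqueue [31, 42], visited so far: [46, 28, 18, 40]
  queue [10, 26, 31, 42] -> pop 10, enqueue [7], visited so far: [46, 28, 18, 40, 10]
  queue [26, 31, 42, 7] -> pop 26, enqueue [20], visited so far: [46, 28, 18, 40, 10, 26]
  queue [31, 42, 7, 20] -> pop 31, enqueue [34], visited so far: [46, 28, 18, 40, 10, 26, 31]
  queue [42, 7, 20, 34] -> pop 42, enqueue [44], visited so far: [46, 28, 18, 40, 10, 26, 31, 42]
  queue [7, 20, 34, 44] -> pop 7, enqueue [none], visited so far: [46, 28, 18, 40, 10, 26, 31, 42, 7]
  queue [20, 34, 44] -> pop 20, enqueue [none], visited so far: [46, 28, 18, 40, 10, 26, 31, 42, 7, 20]
  queue [34, 44] -> pop 34, enqueue [none], visited so far: [46, 28, 18, 40, 10, 26, 31, 42, 7, 20, 34]
  queue [44] -> pop 44, enqueue [none], visited so far: [46, 28, 18, 40, 10, 26, 31, 42, 7, 20, 34, 44]
Result: [46, 28, 18, 40, 10, 26, 31, 42, 7, 20, 34, 44]


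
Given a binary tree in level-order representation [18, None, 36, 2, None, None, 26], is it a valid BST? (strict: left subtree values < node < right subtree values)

Level-order array: [18, None, 36, 2, None, None, 26]
Validate using subtree bounds (lo, hi): at each node, require lo < value < hi,
then recurse left with hi=value and right with lo=value.
Preorder trace (stopping at first violation):
  at node 18 with bounds (-inf, +inf): OK
  at node 36 with bounds (18, +inf): OK
  at node 2 with bounds (18, 36): VIOLATION
Node 2 violates its bound: not (18 < 2 < 36).
Result: Not a valid BST


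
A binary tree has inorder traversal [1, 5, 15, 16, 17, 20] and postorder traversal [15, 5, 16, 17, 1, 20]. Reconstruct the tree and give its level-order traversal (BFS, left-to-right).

Inorder:   [1, 5, 15, 16, 17, 20]
Postorder: [15, 5, 16, 17, 1, 20]
Algorithm: postorder visits root last, so walk postorder right-to-left;
each value is the root of the current inorder slice — split it at that
value, recurse on the right subtree first, then the left.
Recursive splits:
  root=20; inorder splits into left=[1, 5, 15, 16, 17], right=[]
  root=1; inorder splits into left=[], right=[5, 15, 16, 17]
  root=17; inorder splits into left=[5, 15, 16], right=[]
  root=16; inorder splits into left=[5, 15], right=[]
  root=5; inorder splits into left=[], right=[15]
  root=15; inorder splits into left=[], right=[]
Reconstructed level-order: [20, 1, 17, 16, 5, 15]


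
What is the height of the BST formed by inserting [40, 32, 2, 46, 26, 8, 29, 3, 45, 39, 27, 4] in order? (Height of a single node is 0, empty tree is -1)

Insertion order: [40, 32, 2, 46, 26, 8, 29, 3, 45, 39, 27, 4]
Tree (level-order array): [40, 32, 46, 2, 39, 45, None, None, 26, None, None, None, None, 8, 29, 3, None, 27, None, None, 4]
Compute height bottom-up (empty subtree = -1):
  height(4) = 1 + max(-1, -1) = 0
  height(3) = 1 + max(-1, 0) = 1
  height(8) = 1 + max(1, -1) = 2
  height(27) = 1 + max(-1, -1) = 0
  height(29) = 1 + max(0, -1) = 1
  height(26) = 1 + max(2, 1) = 3
  height(2) = 1 + max(-1, 3) = 4
  height(39) = 1 + max(-1, -1) = 0
  height(32) = 1 + max(4, 0) = 5
  height(45) = 1 + max(-1, -1) = 0
  height(46) = 1 + max(0, -1) = 1
  height(40) = 1 + max(5, 1) = 6
Height = 6


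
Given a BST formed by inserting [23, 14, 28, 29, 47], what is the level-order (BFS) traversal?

Tree insertion order: [23, 14, 28, 29, 47]
Tree (level-order array): [23, 14, 28, None, None, None, 29, None, 47]
BFS from the root, enqueuing left then right child of each popped node:
  queue [23] -> pop 23, enqueue [14, 28], visited so far: [23]
  queue [14, 28] -> pop 14, enqueue [none], visited so far: [23, 14]
  queue [28] -> pop 28, enqueue [29], visited so far: [23, 14, 28]
  queue [29] -> pop 29, enqueue [47], visited so far: [23, 14, 28, 29]
  queue [47] -> pop 47, enqueue [none], visited so far: [23, 14, 28, 29, 47]
Result: [23, 14, 28, 29, 47]


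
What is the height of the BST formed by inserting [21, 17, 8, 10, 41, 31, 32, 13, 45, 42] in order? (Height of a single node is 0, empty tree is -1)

Insertion order: [21, 17, 8, 10, 41, 31, 32, 13, 45, 42]
Tree (level-order array): [21, 17, 41, 8, None, 31, 45, None, 10, None, 32, 42, None, None, 13]
Compute height bottom-up (empty subtree = -1):
  height(13) = 1 + max(-1, -1) = 0
  height(10) = 1 + max(-1, 0) = 1
  height(8) = 1 + max(-1, 1) = 2
  height(17) = 1 + max(2, -1) = 3
  height(32) = 1 + max(-1, -1) = 0
  height(31) = 1 + max(-1, 0) = 1
  height(42) = 1 + max(-1, -1) = 0
  height(45) = 1 + max(0, -1) = 1
  height(41) = 1 + max(1, 1) = 2
  height(21) = 1 + max(3, 2) = 4
Height = 4


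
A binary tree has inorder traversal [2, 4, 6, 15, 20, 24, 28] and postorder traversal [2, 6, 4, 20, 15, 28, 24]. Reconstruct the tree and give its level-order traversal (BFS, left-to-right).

Inorder:   [2, 4, 6, 15, 20, 24, 28]
Postorder: [2, 6, 4, 20, 15, 28, 24]
Algorithm: postorder visits root last, so walk postorder right-to-left;
each value is the root of the current inorder slice — split it at that
value, recurse on the right subtree first, then the left.
Recursive splits:
  root=24; inorder splits into left=[2, 4, 6, 15, 20], right=[28]
  root=28; inorder splits into left=[], right=[]
  root=15; inorder splits into left=[2, 4, 6], right=[20]
  root=20; inorder splits into left=[], right=[]
  root=4; inorder splits into left=[2], right=[6]
  root=6; inorder splits into left=[], right=[]
  root=2; inorder splits into left=[], right=[]
Reconstructed level-order: [24, 15, 28, 4, 20, 2, 6]


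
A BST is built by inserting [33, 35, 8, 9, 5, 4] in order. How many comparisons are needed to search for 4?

Search path for 4: 33 -> 8 -> 5 -> 4
Found: True
Comparisons: 4


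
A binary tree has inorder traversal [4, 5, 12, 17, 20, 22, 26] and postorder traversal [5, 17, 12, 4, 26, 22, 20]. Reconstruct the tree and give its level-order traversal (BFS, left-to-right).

Inorder:   [4, 5, 12, 17, 20, 22, 26]
Postorder: [5, 17, 12, 4, 26, 22, 20]
Algorithm: postorder visits root last, so walk postorder right-to-left;
each value is the root of the current inorder slice — split it at that
value, recurse on the right subtree first, then the left.
Recursive splits:
  root=20; inorder splits into left=[4, 5, 12, 17], right=[22, 26]
  root=22; inorder splits into left=[], right=[26]
  root=26; inorder splits into left=[], right=[]
  root=4; inorder splits into left=[], right=[5, 12, 17]
  root=12; inorder splits into left=[5], right=[17]
  root=17; inorder splits into left=[], right=[]
  root=5; inorder splits into left=[], right=[]
Reconstructed level-order: [20, 4, 22, 12, 26, 5, 17]


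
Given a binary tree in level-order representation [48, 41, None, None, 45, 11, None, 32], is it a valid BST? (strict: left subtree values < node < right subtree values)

Level-order array: [48, 41, None, None, 45, 11, None, 32]
Validate using subtree bounds (lo, hi): at each node, require lo < value < hi,
then recurse left with hi=value and right with lo=value.
Preorder trace (stopping at first violation):
  at node 48 with bounds (-inf, +inf): OK
  at node 41 with bounds (-inf, 48): OK
  at node 45 with bounds (41, 48): OK
  at node 11 with bounds (41, 45): VIOLATION
Node 11 violates its bound: not (41 < 11 < 45).
Result: Not a valid BST


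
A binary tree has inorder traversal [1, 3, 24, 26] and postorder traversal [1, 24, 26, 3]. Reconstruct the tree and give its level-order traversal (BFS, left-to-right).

Inorder:   [1, 3, 24, 26]
Postorder: [1, 24, 26, 3]
Algorithm: postorder visits root last, so walk postorder right-to-left;
each value is the root of the current inorder slice — split it at that
value, recurse on the right subtree first, then the left.
Recursive splits:
  root=3; inorder splits into left=[1], right=[24, 26]
  root=26; inorder splits into left=[24], right=[]
  root=24; inorder splits into left=[], right=[]
  root=1; inorder splits into left=[], right=[]
Reconstructed level-order: [3, 1, 26, 24]


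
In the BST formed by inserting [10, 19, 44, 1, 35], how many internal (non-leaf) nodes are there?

Tree built from: [10, 19, 44, 1, 35]
Tree (level-order array): [10, 1, 19, None, None, None, 44, 35]
Rule: An internal node has at least one child.
Per-node child counts:
  node 10: 2 child(ren)
  node 1: 0 child(ren)
  node 19: 1 child(ren)
  node 44: 1 child(ren)
  node 35: 0 child(ren)
Matching nodes: [10, 19, 44]
Count of internal (non-leaf) nodes: 3


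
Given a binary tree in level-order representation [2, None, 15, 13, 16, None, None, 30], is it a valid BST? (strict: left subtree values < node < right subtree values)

Level-order array: [2, None, 15, 13, 16, None, None, 30]
Validate using subtree bounds (lo, hi): at each node, require lo < value < hi,
then recurse left with hi=value and right with lo=value.
Preorder trace (stopping at first violation):
  at node 2 with bounds (-inf, +inf): OK
  at node 15 with bounds (2, +inf): OK
  at node 13 with bounds (2, 15): OK
  at node 16 with bounds (15, +inf): OK
  at node 30 with bounds (15, 16): VIOLATION
Node 30 violates its bound: not (15 < 30 < 16).
Result: Not a valid BST


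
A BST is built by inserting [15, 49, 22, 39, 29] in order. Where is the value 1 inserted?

Starting tree (level order): [15, None, 49, 22, None, None, 39, 29]
Insertion path: 15
Result: insert 1 as left child of 15
Final tree (level order): [15, 1, 49, None, None, 22, None, None, 39, 29]


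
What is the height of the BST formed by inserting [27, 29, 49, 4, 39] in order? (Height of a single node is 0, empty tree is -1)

Insertion order: [27, 29, 49, 4, 39]
Tree (level-order array): [27, 4, 29, None, None, None, 49, 39]
Compute height bottom-up (empty subtree = -1):
  height(4) = 1 + max(-1, -1) = 0
  height(39) = 1 + max(-1, -1) = 0
  height(49) = 1 + max(0, -1) = 1
  height(29) = 1 + max(-1, 1) = 2
  height(27) = 1 + max(0, 2) = 3
Height = 3


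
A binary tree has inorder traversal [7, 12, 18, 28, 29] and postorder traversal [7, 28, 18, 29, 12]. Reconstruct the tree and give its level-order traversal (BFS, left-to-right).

Inorder:   [7, 12, 18, 28, 29]
Postorder: [7, 28, 18, 29, 12]
Algorithm: postorder visits root last, so walk postorder right-to-left;
each value is the root of the current inorder slice — split it at that
value, recurse on the right subtree first, then the left.
Recursive splits:
  root=12; inorder splits into left=[7], right=[18, 28, 29]
  root=29; inorder splits into left=[18, 28], right=[]
  root=18; inorder splits into left=[], right=[28]
  root=28; inorder splits into left=[], right=[]
  root=7; inorder splits into left=[], right=[]
Reconstructed level-order: [12, 7, 29, 18, 28]


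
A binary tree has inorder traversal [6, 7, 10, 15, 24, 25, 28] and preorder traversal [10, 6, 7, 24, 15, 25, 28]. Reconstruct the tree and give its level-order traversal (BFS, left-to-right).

Inorder:  [6, 7, 10, 15, 24, 25, 28]
Preorder: [10, 6, 7, 24, 15, 25, 28]
Algorithm: preorder visits root first, so consume preorder in order;
for each root, split the current inorder slice at that value into
left-subtree inorder and right-subtree inorder, then recurse.
Recursive splits:
  root=10; inorder splits into left=[6, 7], right=[15, 24, 25, 28]
  root=6; inorder splits into left=[], right=[7]
  root=7; inorder splits into left=[], right=[]
  root=24; inorder splits into left=[15], right=[25, 28]
  root=15; inorder splits into left=[], right=[]
  root=25; inorder splits into left=[], right=[28]
  root=28; inorder splits into left=[], right=[]
Reconstructed level-order: [10, 6, 24, 7, 15, 25, 28]


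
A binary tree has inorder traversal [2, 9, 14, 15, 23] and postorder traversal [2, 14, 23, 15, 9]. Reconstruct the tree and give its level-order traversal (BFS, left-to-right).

Inorder:   [2, 9, 14, 15, 23]
Postorder: [2, 14, 23, 15, 9]
Algorithm: postorder visits root last, so walk postorder right-to-left;
each value is the root of the current inorder slice — split it at that
value, recurse on the right subtree first, then the left.
Recursive splits:
  root=9; inorder splits into left=[2], right=[14, 15, 23]
  root=15; inorder splits into left=[14], right=[23]
  root=23; inorder splits into left=[], right=[]
  root=14; inorder splits into left=[], right=[]
  root=2; inorder splits into left=[], right=[]
Reconstructed level-order: [9, 2, 15, 14, 23]


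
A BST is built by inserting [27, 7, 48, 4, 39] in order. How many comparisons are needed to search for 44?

Search path for 44: 27 -> 48 -> 39
Found: False
Comparisons: 3


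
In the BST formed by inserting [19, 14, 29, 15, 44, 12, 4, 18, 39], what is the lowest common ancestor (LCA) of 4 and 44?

Tree insertion order: [19, 14, 29, 15, 44, 12, 4, 18, 39]
Tree (level-order array): [19, 14, 29, 12, 15, None, 44, 4, None, None, 18, 39]
In a BST, the LCA of p=4, q=44 is the first node v on the
root-to-leaf path with p <= v <= q (go left if both < v, right if both > v).
Walk from root:
  at 19: 4 <= 19 <= 44, this is the LCA
LCA = 19


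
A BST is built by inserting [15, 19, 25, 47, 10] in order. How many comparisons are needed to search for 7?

Search path for 7: 15 -> 10
Found: False
Comparisons: 2


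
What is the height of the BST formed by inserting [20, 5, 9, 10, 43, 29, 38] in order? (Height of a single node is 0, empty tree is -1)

Insertion order: [20, 5, 9, 10, 43, 29, 38]
Tree (level-order array): [20, 5, 43, None, 9, 29, None, None, 10, None, 38]
Compute height bottom-up (empty subtree = -1):
  height(10) = 1 + max(-1, -1) = 0
  height(9) = 1 + max(-1, 0) = 1
  height(5) = 1 + max(-1, 1) = 2
  height(38) = 1 + max(-1, -1) = 0
  height(29) = 1 + max(-1, 0) = 1
  height(43) = 1 + max(1, -1) = 2
  height(20) = 1 + max(2, 2) = 3
Height = 3


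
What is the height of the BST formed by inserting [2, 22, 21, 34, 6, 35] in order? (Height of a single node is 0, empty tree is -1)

Insertion order: [2, 22, 21, 34, 6, 35]
Tree (level-order array): [2, None, 22, 21, 34, 6, None, None, 35]
Compute height bottom-up (empty subtree = -1):
  height(6) = 1 + max(-1, -1) = 0
  height(21) = 1 + max(0, -1) = 1
  height(35) = 1 + max(-1, -1) = 0
  height(34) = 1 + max(-1, 0) = 1
  height(22) = 1 + max(1, 1) = 2
  height(2) = 1 + max(-1, 2) = 3
Height = 3


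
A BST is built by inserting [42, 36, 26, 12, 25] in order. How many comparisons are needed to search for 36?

Search path for 36: 42 -> 36
Found: True
Comparisons: 2


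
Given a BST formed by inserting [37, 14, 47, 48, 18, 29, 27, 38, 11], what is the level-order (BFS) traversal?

Tree insertion order: [37, 14, 47, 48, 18, 29, 27, 38, 11]
Tree (level-order array): [37, 14, 47, 11, 18, 38, 48, None, None, None, 29, None, None, None, None, 27]
BFS from the root, enqueuing left then right child of each popped node:
  queue [37] -> pop 37, enqueue [14, 47], visited so far: [37]
  queue [14, 47] -> pop 14, enqueue [11, 18], visited so far: [37, 14]
  queue [47, 11, 18] -> pop 47, enqueue [38, 48], visited so far: [37, 14, 47]
  queue [11, 18, 38, 48] -> pop 11, enqueue [none], visited so far: [37, 14, 47, 11]
  queue [18, 38, 48] -> pop 18, enqueue [29], visited so far: [37, 14, 47, 11, 18]
  queue [38, 48, 29] -> pop 38, enqueue [none], visited so far: [37, 14, 47, 11, 18, 38]
  queue [48, 29] -> pop 48, enqueue [none], visited so far: [37, 14, 47, 11, 18, 38, 48]
  queue [29] -> pop 29, enqueue [27], visited so far: [37, 14, 47, 11, 18, 38, 48, 29]
  queue [27] -> pop 27, enqueue [none], visited so far: [37, 14, 47, 11, 18, 38, 48, 29, 27]
Result: [37, 14, 47, 11, 18, 38, 48, 29, 27]
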